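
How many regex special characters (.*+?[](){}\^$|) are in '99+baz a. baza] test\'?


Regex special characters are: . * + ? [ ] ( ) { } \ ^ $ |
Scanning '99+baz a. baza] test\':
  pos 2: '+' -> SPECIAL
  pos 8: '.' -> SPECIAL
  pos 14: ']' -> SPECIAL
  pos 20: '\' -> SPECIAL
Special chars found: ['+', '.', ']', '\\']
Total: 4

4


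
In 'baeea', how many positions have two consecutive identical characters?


Looking for consecutive identical characters in 'baeea':
  pos 0-1: 'b' vs 'a' -> different
  pos 1-2: 'a' vs 'e' -> different
  pos 2-3: 'e' vs 'e' -> MATCH ('ee')
  pos 3-4: 'e' vs 'a' -> different
Consecutive identical pairs: ['ee']
Count: 1

1


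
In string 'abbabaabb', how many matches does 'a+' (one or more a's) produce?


Pattern 'a+' matches one or more consecutive a's.
String: 'abbabaabb'
Scanning for runs of a:
  Match 1: 'a' (length 1)
  Match 2: 'a' (length 1)
  Match 3: 'aa' (length 2)
Total matches: 3

3


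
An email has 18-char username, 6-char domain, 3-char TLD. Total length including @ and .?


An email address has format: username@domain.tld
Username length: 18
'@' character: 1
Domain length: 6
'.' character: 1
TLD length: 3
Total = 18 + 1 + 6 + 1 + 3 = 29

29


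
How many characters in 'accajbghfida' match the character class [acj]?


Character class [acj] matches any of: {a, c, j}
Scanning string 'accajbghfida' character by character:
  pos 0: 'a' -> MATCH
  pos 1: 'c' -> MATCH
  pos 2: 'c' -> MATCH
  pos 3: 'a' -> MATCH
  pos 4: 'j' -> MATCH
  pos 5: 'b' -> no
  pos 6: 'g' -> no
  pos 7: 'h' -> no
  pos 8: 'f' -> no
  pos 9: 'i' -> no
  pos 10: 'd' -> no
  pos 11: 'a' -> MATCH
Total matches: 6

6


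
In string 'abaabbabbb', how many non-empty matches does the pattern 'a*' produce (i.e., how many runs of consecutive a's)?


Pattern 'a*' matches zero or more a's. We want non-empty runs of consecutive a's.
String: 'abaabbabbb'
Walking through the string to find runs of a's:
  Run 1: positions 0-0 -> 'a'
  Run 2: positions 2-3 -> 'aa'
  Run 3: positions 6-6 -> 'a'
Non-empty runs found: ['a', 'aa', 'a']
Count: 3

3


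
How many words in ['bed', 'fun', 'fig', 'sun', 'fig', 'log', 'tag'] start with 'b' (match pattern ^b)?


Pattern ^b anchors to start of word. Check which words begin with 'b':
  'bed' -> MATCH (starts with 'b')
  'fun' -> no
  'fig' -> no
  'sun' -> no
  'fig' -> no
  'log' -> no
  'tag' -> no
Matching words: ['bed']
Count: 1

1


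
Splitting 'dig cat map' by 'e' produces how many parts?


Splitting by 'e' breaks the string at each occurrence of the separator.
Text: 'dig cat map'
Parts after split:
  Part 1: 'dig cat map'
Total parts: 1

1


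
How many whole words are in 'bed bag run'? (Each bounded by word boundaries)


Word boundaries (\b) mark the start/end of each word.
Text: 'bed bag run'
Splitting by whitespace:
  Word 1: 'bed'
  Word 2: 'bag'
  Word 3: 'run'
Total whole words: 3

3


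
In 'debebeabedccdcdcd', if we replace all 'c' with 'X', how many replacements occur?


re.sub('c', 'X', text) replaces every occurrence of 'c' with 'X'.
Text: 'debebeabedccdcdcd'
Scanning for 'c':
  pos 10: 'c' -> replacement #1
  pos 11: 'c' -> replacement #2
  pos 13: 'c' -> replacement #3
  pos 15: 'c' -> replacement #4
Total replacements: 4

4


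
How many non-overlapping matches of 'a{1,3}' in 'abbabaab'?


Pattern 'a{1,3}' matches between 1 and 3 consecutive a's (greedy).
String: 'abbabaab'
Finding runs of a's and applying greedy matching:
  Run at pos 0: 'a' (length 1)
  Run at pos 3: 'a' (length 1)
  Run at pos 5: 'aa' (length 2)
Matches: ['a', 'a', 'aa']
Count: 3

3


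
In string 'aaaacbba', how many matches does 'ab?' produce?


Pattern 'ab?' matches 'a' optionally followed by 'b'.
String: 'aaaacbba'
Scanning left to right for 'a' then checking next char:
  Match 1: 'a' (a not followed by b)
  Match 2: 'a' (a not followed by b)
  Match 3: 'a' (a not followed by b)
  Match 4: 'a' (a not followed by b)
  Match 5: 'a' (a not followed by b)
Total matches: 5

5


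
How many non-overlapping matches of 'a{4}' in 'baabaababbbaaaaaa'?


Pattern 'a{4}' matches exactly 4 consecutive a's (greedy, non-overlapping).
String: 'baabaababbbaaaaaa'
Scanning for runs of a's:
  Run at pos 1: 'aa' (length 2) -> 0 match(es)
  Run at pos 4: 'aa' (length 2) -> 0 match(es)
  Run at pos 7: 'a' (length 1) -> 0 match(es)
  Run at pos 11: 'aaaaaa' (length 6) -> 1 match(es)
Matches found: ['aaaa']
Total: 1

1


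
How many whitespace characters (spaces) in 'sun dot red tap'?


\s matches whitespace characters (spaces, tabs, etc.).
Text: 'sun dot red tap'
This text has 4 words separated by spaces.
Number of spaces = number of words - 1 = 4 - 1 = 3

3


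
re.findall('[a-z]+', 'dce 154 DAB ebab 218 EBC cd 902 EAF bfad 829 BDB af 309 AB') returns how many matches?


Pattern '[a-z]+' finds one or more lowercase letters.
Text: 'dce 154 DAB ebab 218 EBC cd 902 EAF bfad 829 BDB af 309 AB'
Scanning for matches:
  Match 1: 'dce'
  Match 2: 'ebab'
  Match 3: 'cd'
  Match 4: 'bfad'
  Match 5: 'af'
Total matches: 5

5


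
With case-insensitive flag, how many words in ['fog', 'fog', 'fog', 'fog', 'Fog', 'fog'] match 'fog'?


Case-insensitive matching: compare each word's lowercase form to 'fog'.
  'fog' -> lower='fog' -> MATCH
  'fog' -> lower='fog' -> MATCH
  'fog' -> lower='fog' -> MATCH
  'fog' -> lower='fog' -> MATCH
  'Fog' -> lower='fog' -> MATCH
  'fog' -> lower='fog' -> MATCH
Matches: ['fog', 'fog', 'fog', 'fog', 'Fog', 'fog']
Count: 6

6


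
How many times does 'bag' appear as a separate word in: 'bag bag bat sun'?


Scanning each word for exact match 'bag':
  Word 1: 'bag' -> MATCH
  Word 2: 'bag' -> MATCH
  Word 3: 'bat' -> no
  Word 4: 'sun' -> no
Total matches: 2

2


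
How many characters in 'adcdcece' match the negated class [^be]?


Negated class [^be] matches any char NOT in {b, e}
Scanning 'adcdcece':
  pos 0: 'a' -> MATCH
  pos 1: 'd' -> MATCH
  pos 2: 'c' -> MATCH
  pos 3: 'd' -> MATCH
  pos 4: 'c' -> MATCH
  pos 5: 'e' -> no (excluded)
  pos 6: 'c' -> MATCH
  pos 7: 'e' -> no (excluded)
Total matches: 6

6


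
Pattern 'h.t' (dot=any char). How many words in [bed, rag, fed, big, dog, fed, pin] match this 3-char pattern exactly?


Pattern 'h.t' means: starts with 'h', any single char, ends with 't'.
Checking each word (must be exactly 3 chars):
  'bed' (len=3): no
  'rag' (len=3): no
  'fed' (len=3): no
  'big' (len=3): no
  'dog' (len=3): no
  'fed' (len=3): no
  'pin' (len=3): no
Matching words: []
Total: 0

0


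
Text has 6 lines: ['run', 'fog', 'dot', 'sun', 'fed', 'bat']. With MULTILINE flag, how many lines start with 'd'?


With MULTILINE flag, ^ matches the start of each line.
Lines: ['run', 'fog', 'dot', 'sun', 'fed', 'bat']
Checking which lines start with 'd':
  Line 1: 'run' -> no
  Line 2: 'fog' -> no
  Line 3: 'dot' -> MATCH
  Line 4: 'sun' -> no
  Line 5: 'fed' -> no
  Line 6: 'bat' -> no
Matching lines: ['dot']
Count: 1

1


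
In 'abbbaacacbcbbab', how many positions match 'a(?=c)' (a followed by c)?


Lookahead 'a(?=c)' matches 'a' only when followed by 'c'.
String: 'abbbaacacbcbbab'
Checking each position where char is 'a':
  pos 0: 'a' -> no (next='b')
  pos 4: 'a' -> no (next='a')
  pos 5: 'a' -> MATCH (next='c')
  pos 7: 'a' -> MATCH (next='c')
  pos 13: 'a' -> no (next='b')
Matching positions: [5, 7]
Count: 2

2


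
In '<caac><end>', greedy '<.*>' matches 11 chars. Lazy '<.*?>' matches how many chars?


Greedy '<.*>' tries to match as MUCH as possible.
Lazy '<.*?>' tries to match as LITTLE as possible.

String: '<caac><end>'
Greedy '<.*>' starts at first '<' and extends to the LAST '>': '<caac><end>' (11 chars)
Lazy '<.*?>' starts at first '<' and stops at the FIRST '>': '<caac>' (6 chars)

6


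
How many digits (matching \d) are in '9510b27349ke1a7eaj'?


\d matches any digit 0-9.
Scanning '9510b27349ke1a7eaj':
  pos 0: '9' -> DIGIT
  pos 1: '5' -> DIGIT
  pos 2: '1' -> DIGIT
  pos 3: '0' -> DIGIT
  pos 5: '2' -> DIGIT
  pos 6: '7' -> DIGIT
  pos 7: '3' -> DIGIT
  pos 8: '4' -> DIGIT
  pos 9: '9' -> DIGIT
  pos 12: '1' -> DIGIT
  pos 14: '7' -> DIGIT
Digits found: ['9', '5', '1', '0', '2', '7', '3', '4', '9', '1', '7']
Total: 11

11


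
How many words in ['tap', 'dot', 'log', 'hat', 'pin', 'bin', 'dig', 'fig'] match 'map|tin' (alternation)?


Alternation 'map|tin' matches either 'map' or 'tin'.
Checking each word:
  'tap' -> no
  'dot' -> no
  'log' -> no
  'hat' -> no
  'pin' -> no
  'bin' -> no
  'dig' -> no
  'fig' -> no
Matches: []
Count: 0

0


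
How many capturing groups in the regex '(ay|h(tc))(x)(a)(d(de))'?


To count capturing groups, count each '(' that starts a group.
Pattern: '(ay|h(tc))(x)(a)(d(de))'
Walking through the pattern:
  Position 0: '(' -> group #1
  Position 5: '(' -> group #2
  Position 10: '(' -> group #3
  Position 13: '(' -> group #4
  Position 16: '(' -> group #5
  Position 18: '(' -> group #6
Total capturing groups: 6

6


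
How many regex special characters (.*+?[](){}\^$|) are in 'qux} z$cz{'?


Regex special characters are: . * + ? [ ] ( ) { } \ ^ $ |
Scanning 'qux} z$cz{':
  pos 3: '}' -> SPECIAL
  pos 6: '$' -> SPECIAL
  pos 9: '{' -> SPECIAL
Special chars found: ['}', '$', '{']
Total: 3

3


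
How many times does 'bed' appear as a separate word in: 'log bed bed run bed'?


Scanning each word for exact match 'bed':
  Word 1: 'log' -> no
  Word 2: 'bed' -> MATCH
  Word 3: 'bed' -> MATCH
  Word 4: 'run' -> no
  Word 5: 'bed' -> MATCH
Total matches: 3

3


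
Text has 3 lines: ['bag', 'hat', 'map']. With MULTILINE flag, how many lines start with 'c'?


With MULTILINE flag, ^ matches the start of each line.
Lines: ['bag', 'hat', 'map']
Checking which lines start with 'c':
  Line 1: 'bag' -> no
  Line 2: 'hat' -> no
  Line 3: 'map' -> no
Matching lines: []
Count: 0

0


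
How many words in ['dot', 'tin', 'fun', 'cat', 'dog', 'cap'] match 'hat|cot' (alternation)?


Alternation 'hat|cot' matches either 'hat' or 'cot'.
Checking each word:
  'dot' -> no
  'tin' -> no
  'fun' -> no
  'cat' -> no
  'dog' -> no
  'cap' -> no
Matches: []
Count: 0

0


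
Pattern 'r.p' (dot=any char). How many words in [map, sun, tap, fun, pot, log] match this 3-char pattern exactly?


Pattern 'r.p' means: starts with 'r', any single char, ends with 'p'.
Checking each word (must be exactly 3 chars):
  'map' (len=3): no
  'sun' (len=3): no
  'tap' (len=3): no
  'fun' (len=3): no
  'pot' (len=3): no
  'log' (len=3): no
Matching words: []
Total: 0

0


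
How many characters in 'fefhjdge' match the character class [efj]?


Character class [efj] matches any of: {e, f, j}
Scanning string 'fefhjdge' character by character:
  pos 0: 'f' -> MATCH
  pos 1: 'e' -> MATCH
  pos 2: 'f' -> MATCH
  pos 3: 'h' -> no
  pos 4: 'j' -> MATCH
  pos 5: 'd' -> no
  pos 6: 'g' -> no
  pos 7: 'e' -> MATCH
Total matches: 5

5


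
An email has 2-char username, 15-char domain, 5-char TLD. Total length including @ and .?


An email address has format: username@domain.tld
Username length: 2
'@' character: 1
Domain length: 15
'.' character: 1
TLD length: 5
Total = 2 + 1 + 15 + 1 + 5 = 24

24


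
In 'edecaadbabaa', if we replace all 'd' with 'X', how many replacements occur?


re.sub('d', 'X', text) replaces every occurrence of 'd' with 'X'.
Text: 'edecaadbabaa'
Scanning for 'd':
  pos 1: 'd' -> replacement #1
  pos 6: 'd' -> replacement #2
Total replacements: 2

2


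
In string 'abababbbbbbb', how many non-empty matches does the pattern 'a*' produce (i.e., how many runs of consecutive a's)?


Pattern 'a*' matches zero or more a's. We want non-empty runs of consecutive a's.
String: 'abababbbbbbb'
Walking through the string to find runs of a's:
  Run 1: positions 0-0 -> 'a'
  Run 2: positions 2-2 -> 'a'
  Run 3: positions 4-4 -> 'a'
Non-empty runs found: ['a', 'a', 'a']
Count: 3

3


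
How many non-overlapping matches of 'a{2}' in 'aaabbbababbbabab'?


Pattern 'a{2}' matches exactly 2 consecutive a's (greedy, non-overlapping).
String: 'aaabbbababbbabab'
Scanning for runs of a's:
  Run at pos 0: 'aaa' (length 3) -> 1 match(es)
  Run at pos 6: 'a' (length 1) -> 0 match(es)
  Run at pos 8: 'a' (length 1) -> 0 match(es)
  Run at pos 12: 'a' (length 1) -> 0 match(es)
  Run at pos 14: 'a' (length 1) -> 0 match(es)
Matches found: ['aa']
Total: 1

1


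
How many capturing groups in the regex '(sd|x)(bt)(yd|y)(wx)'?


To count capturing groups, count each '(' that starts a group.
Pattern: '(sd|x)(bt)(yd|y)(wx)'
Walking through the pattern:
  Position 0: '(' -> group #1
  Position 6: '(' -> group #2
  Position 10: '(' -> group #3
  Position 16: '(' -> group #4
Total capturing groups: 4

4


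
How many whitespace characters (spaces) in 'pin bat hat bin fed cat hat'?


\s matches whitespace characters (spaces, tabs, etc.).
Text: 'pin bat hat bin fed cat hat'
This text has 7 words separated by spaces.
Number of spaces = number of words - 1 = 7 - 1 = 6

6


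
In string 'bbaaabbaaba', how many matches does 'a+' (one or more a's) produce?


Pattern 'a+' matches one or more consecutive a's.
String: 'bbaaabbaaba'
Scanning for runs of a:
  Match 1: 'aaa' (length 3)
  Match 2: 'aa' (length 2)
  Match 3: 'a' (length 1)
Total matches: 3

3


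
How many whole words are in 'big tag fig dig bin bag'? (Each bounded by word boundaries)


Word boundaries (\b) mark the start/end of each word.
Text: 'big tag fig dig bin bag'
Splitting by whitespace:
  Word 1: 'big'
  Word 2: 'tag'
  Word 3: 'fig'
  Word 4: 'dig'
  Word 5: 'bin'
  Word 6: 'bag'
Total whole words: 6

6


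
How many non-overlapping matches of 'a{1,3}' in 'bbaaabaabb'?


Pattern 'a{1,3}' matches between 1 and 3 consecutive a's (greedy).
String: 'bbaaabaabb'
Finding runs of a's and applying greedy matching:
  Run at pos 2: 'aaa' (length 3)
  Run at pos 6: 'aa' (length 2)
Matches: ['aaa', 'aa']
Count: 2

2


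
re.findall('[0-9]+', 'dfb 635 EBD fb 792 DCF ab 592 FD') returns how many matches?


Pattern '[0-9]+' finds one or more digits.
Text: 'dfb 635 EBD fb 792 DCF ab 592 FD'
Scanning for matches:
  Match 1: '635'
  Match 2: '792'
  Match 3: '592'
Total matches: 3

3


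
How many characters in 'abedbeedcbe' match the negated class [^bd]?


Negated class [^bd] matches any char NOT in {b, d}
Scanning 'abedbeedcbe':
  pos 0: 'a' -> MATCH
  pos 1: 'b' -> no (excluded)
  pos 2: 'e' -> MATCH
  pos 3: 'd' -> no (excluded)
  pos 4: 'b' -> no (excluded)
  pos 5: 'e' -> MATCH
  pos 6: 'e' -> MATCH
  pos 7: 'd' -> no (excluded)
  pos 8: 'c' -> MATCH
  pos 9: 'b' -> no (excluded)
  pos 10: 'e' -> MATCH
Total matches: 6

6


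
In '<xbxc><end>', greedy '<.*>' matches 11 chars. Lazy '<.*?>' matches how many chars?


Greedy '<.*>' tries to match as MUCH as possible.
Lazy '<.*?>' tries to match as LITTLE as possible.

String: '<xbxc><end>'
Greedy '<.*>' starts at first '<' and extends to the LAST '>': '<xbxc><end>' (11 chars)
Lazy '<.*?>' starts at first '<' and stops at the FIRST '>': '<xbxc>' (6 chars)

6


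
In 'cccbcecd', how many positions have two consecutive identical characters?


Looking for consecutive identical characters in 'cccbcecd':
  pos 0-1: 'c' vs 'c' -> MATCH ('cc')
  pos 1-2: 'c' vs 'c' -> MATCH ('cc')
  pos 2-3: 'c' vs 'b' -> different
  pos 3-4: 'b' vs 'c' -> different
  pos 4-5: 'c' vs 'e' -> different
  pos 5-6: 'e' vs 'c' -> different
  pos 6-7: 'c' vs 'd' -> different
Consecutive identical pairs: ['cc', 'cc']
Count: 2

2


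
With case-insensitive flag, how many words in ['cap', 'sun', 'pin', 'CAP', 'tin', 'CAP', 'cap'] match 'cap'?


Case-insensitive matching: compare each word's lowercase form to 'cap'.
  'cap' -> lower='cap' -> MATCH
  'sun' -> lower='sun' -> no
  'pin' -> lower='pin' -> no
  'CAP' -> lower='cap' -> MATCH
  'tin' -> lower='tin' -> no
  'CAP' -> lower='cap' -> MATCH
  'cap' -> lower='cap' -> MATCH
Matches: ['cap', 'CAP', 'CAP', 'cap']
Count: 4

4


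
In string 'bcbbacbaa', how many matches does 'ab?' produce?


Pattern 'ab?' matches 'a' optionally followed by 'b'.
String: 'bcbbacbaa'
Scanning left to right for 'a' then checking next char:
  Match 1: 'a' (a not followed by b)
  Match 2: 'a' (a not followed by b)
  Match 3: 'a' (a not followed by b)
Total matches: 3

3


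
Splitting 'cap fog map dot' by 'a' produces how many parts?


Splitting by 'a' breaks the string at each occurrence of the separator.
Text: 'cap fog map dot'
Parts after split:
  Part 1: 'c'
  Part 2: 'p fog m'
  Part 3: 'p dot'
Total parts: 3

3


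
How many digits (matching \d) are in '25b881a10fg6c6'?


\d matches any digit 0-9.
Scanning '25b881a10fg6c6':
  pos 0: '2' -> DIGIT
  pos 1: '5' -> DIGIT
  pos 3: '8' -> DIGIT
  pos 4: '8' -> DIGIT
  pos 5: '1' -> DIGIT
  pos 7: '1' -> DIGIT
  pos 8: '0' -> DIGIT
  pos 11: '6' -> DIGIT
  pos 13: '6' -> DIGIT
Digits found: ['2', '5', '8', '8', '1', '1', '0', '6', '6']
Total: 9

9


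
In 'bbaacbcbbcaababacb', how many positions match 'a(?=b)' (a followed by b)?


Lookahead 'a(?=b)' matches 'a' only when followed by 'b'.
String: 'bbaacbcbbcaababacb'
Checking each position where char is 'a':
  pos 2: 'a' -> no (next='a')
  pos 3: 'a' -> no (next='c')
  pos 10: 'a' -> no (next='a')
  pos 11: 'a' -> MATCH (next='b')
  pos 13: 'a' -> MATCH (next='b')
  pos 15: 'a' -> no (next='c')
Matching positions: [11, 13]
Count: 2

2


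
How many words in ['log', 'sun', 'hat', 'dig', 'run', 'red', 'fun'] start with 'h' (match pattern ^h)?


Pattern ^h anchors to start of word. Check which words begin with 'h':
  'log' -> no
  'sun' -> no
  'hat' -> MATCH (starts with 'h')
  'dig' -> no
  'run' -> no
  'red' -> no
  'fun' -> no
Matching words: ['hat']
Count: 1

1


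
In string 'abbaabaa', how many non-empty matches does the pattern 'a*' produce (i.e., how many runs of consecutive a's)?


Pattern 'a*' matches zero or more a's. We want non-empty runs of consecutive a's.
String: 'abbaabaa'
Walking through the string to find runs of a's:
  Run 1: positions 0-0 -> 'a'
  Run 2: positions 3-4 -> 'aa'
  Run 3: positions 6-7 -> 'aa'
Non-empty runs found: ['a', 'aa', 'aa']
Count: 3

3


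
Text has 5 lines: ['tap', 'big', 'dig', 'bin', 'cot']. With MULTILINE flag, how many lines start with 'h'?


With MULTILINE flag, ^ matches the start of each line.
Lines: ['tap', 'big', 'dig', 'bin', 'cot']
Checking which lines start with 'h':
  Line 1: 'tap' -> no
  Line 2: 'big' -> no
  Line 3: 'dig' -> no
  Line 4: 'bin' -> no
  Line 5: 'cot' -> no
Matching lines: []
Count: 0

0


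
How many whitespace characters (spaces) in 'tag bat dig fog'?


\s matches whitespace characters (spaces, tabs, etc.).
Text: 'tag bat dig fog'
This text has 4 words separated by spaces.
Number of spaces = number of words - 1 = 4 - 1 = 3

3


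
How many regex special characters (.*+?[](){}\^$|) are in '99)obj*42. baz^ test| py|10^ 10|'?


Regex special characters are: . * + ? [ ] ( ) { } \ ^ $ |
Scanning '99)obj*42. baz^ test| py|10^ 10|':
  pos 2: ')' -> SPECIAL
  pos 6: '*' -> SPECIAL
  pos 9: '.' -> SPECIAL
  pos 14: '^' -> SPECIAL
  pos 20: '|' -> SPECIAL
  pos 24: '|' -> SPECIAL
  pos 27: '^' -> SPECIAL
  pos 31: '|' -> SPECIAL
Special chars found: [')', '*', '.', '^', '|', '|', '^', '|']
Total: 8

8


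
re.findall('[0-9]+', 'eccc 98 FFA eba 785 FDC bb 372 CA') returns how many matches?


Pattern '[0-9]+' finds one or more digits.
Text: 'eccc 98 FFA eba 785 FDC bb 372 CA'
Scanning for matches:
  Match 1: '98'
  Match 2: '785'
  Match 3: '372'
Total matches: 3

3


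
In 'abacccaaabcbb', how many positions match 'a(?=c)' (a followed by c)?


Lookahead 'a(?=c)' matches 'a' only when followed by 'c'.
String: 'abacccaaabcbb'
Checking each position where char is 'a':
  pos 0: 'a' -> no (next='b')
  pos 2: 'a' -> MATCH (next='c')
  pos 6: 'a' -> no (next='a')
  pos 7: 'a' -> no (next='a')
  pos 8: 'a' -> no (next='b')
Matching positions: [2]
Count: 1

1


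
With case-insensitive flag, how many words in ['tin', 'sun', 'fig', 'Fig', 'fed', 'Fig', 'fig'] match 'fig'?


Case-insensitive matching: compare each word's lowercase form to 'fig'.
  'tin' -> lower='tin' -> no
  'sun' -> lower='sun' -> no
  'fig' -> lower='fig' -> MATCH
  'Fig' -> lower='fig' -> MATCH
  'fed' -> lower='fed' -> no
  'Fig' -> lower='fig' -> MATCH
  'fig' -> lower='fig' -> MATCH
Matches: ['fig', 'Fig', 'Fig', 'fig']
Count: 4

4


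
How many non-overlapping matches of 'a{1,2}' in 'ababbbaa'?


Pattern 'a{1,2}' matches between 1 and 2 consecutive a's (greedy).
String: 'ababbbaa'
Finding runs of a's and applying greedy matching:
  Run at pos 0: 'a' (length 1)
  Run at pos 2: 'a' (length 1)
  Run at pos 6: 'aa' (length 2)
Matches: ['a', 'a', 'aa']
Count: 3

3


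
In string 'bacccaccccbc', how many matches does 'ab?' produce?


Pattern 'ab?' matches 'a' optionally followed by 'b'.
String: 'bacccaccccbc'
Scanning left to right for 'a' then checking next char:
  Match 1: 'a' (a not followed by b)
  Match 2: 'a' (a not followed by b)
Total matches: 2

2


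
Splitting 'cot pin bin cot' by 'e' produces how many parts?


Splitting by 'e' breaks the string at each occurrence of the separator.
Text: 'cot pin bin cot'
Parts after split:
  Part 1: 'cot pin bin cot'
Total parts: 1

1


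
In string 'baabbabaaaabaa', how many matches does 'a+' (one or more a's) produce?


Pattern 'a+' matches one or more consecutive a's.
String: 'baabbabaaaabaa'
Scanning for runs of a:
  Match 1: 'aa' (length 2)
  Match 2: 'a' (length 1)
  Match 3: 'aaaa' (length 4)
  Match 4: 'aa' (length 2)
Total matches: 4

4


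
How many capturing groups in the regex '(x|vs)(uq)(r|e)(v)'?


To count capturing groups, count each '(' that starts a group.
Pattern: '(x|vs)(uq)(r|e)(v)'
Walking through the pattern:
  Position 0: '(' -> group #1
  Position 6: '(' -> group #2
  Position 10: '(' -> group #3
  Position 15: '(' -> group #4
Total capturing groups: 4

4


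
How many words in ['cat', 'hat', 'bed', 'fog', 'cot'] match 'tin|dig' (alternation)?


Alternation 'tin|dig' matches either 'tin' or 'dig'.
Checking each word:
  'cat' -> no
  'hat' -> no
  'bed' -> no
  'fog' -> no
  'cot' -> no
Matches: []
Count: 0

0


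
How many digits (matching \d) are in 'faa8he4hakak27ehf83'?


\d matches any digit 0-9.
Scanning 'faa8he4hakak27ehf83':
  pos 3: '8' -> DIGIT
  pos 6: '4' -> DIGIT
  pos 12: '2' -> DIGIT
  pos 13: '7' -> DIGIT
  pos 17: '8' -> DIGIT
  pos 18: '3' -> DIGIT
Digits found: ['8', '4', '2', '7', '8', '3']
Total: 6

6


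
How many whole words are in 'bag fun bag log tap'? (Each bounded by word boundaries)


Word boundaries (\b) mark the start/end of each word.
Text: 'bag fun bag log tap'
Splitting by whitespace:
  Word 1: 'bag'
  Word 2: 'fun'
  Word 3: 'bag'
  Word 4: 'log'
  Word 5: 'tap'
Total whole words: 5

5


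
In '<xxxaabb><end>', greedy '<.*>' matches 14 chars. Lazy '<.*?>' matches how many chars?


Greedy '<.*>' tries to match as MUCH as possible.
Lazy '<.*?>' tries to match as LITTLE as possible.

String: '<xxxaabb><end>'
Greedy '<.*>' starts at first '<' and extends to the LAST '>': '<xxxaabb><end>' (14 chars)
Lazy '<.*?>' starts at first '<' and stops at the FIRST '>': '<xxxaabb>' (9 chars)

9


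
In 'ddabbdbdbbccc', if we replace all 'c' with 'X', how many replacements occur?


re.sub('c', 'X', text) replaces every occurrence of 'c' with 'X'.
Text: 'ddabbdbdbbccc'
Scanning for 'c':
  pos 10: 'c' -> replacement #1
  pos 11: 'c' -> replacement #2
  pos 12: 'c' -> replacement #3
Total replacements: 3

3


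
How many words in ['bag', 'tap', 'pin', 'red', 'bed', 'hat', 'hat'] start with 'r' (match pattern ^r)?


Pattern ^r anchors to start of word. Check which words begin with 'r':
  'bag' -> no
  'tap' -> no
  'pin' -> no
  'red' -> MATCH (starts with 'r')
  'bed' -> no
  'hat' -> no
  'hat' -> no
Matching words: ['red']
Count: 1

1


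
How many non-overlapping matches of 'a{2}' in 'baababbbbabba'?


Pattern 'a{2}' matches exactly 2 consecutive a's (greedy, non-overlapping).
String: 'baababbbbabba'
Scanning for runs of a's:
  Run at pos 1: 'aa' (length 2) -> 1 match(es)
  Run at pos 4: 'a' (length 1) -> 0 match(es)
  Run at pos 9: 'a' (length 1) -> 0 match(es)
  Run at pos 12: 'a' (length 1) -> 0 match(es)
Matches found: ['aa']
Total: 1

1


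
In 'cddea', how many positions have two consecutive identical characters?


Looking for consecutive identical characters in 'cddea':
  pos 0-1: 'c' vs 'd' -> different
  pos 1-2: 'd' vs 'd' -> MATCH ('dd')
  pos 2-3: 'd' vs 'e' -> different
  pos 3-4: 'e' vs 'a' -> different
Consecutive identical pairs: ['dd']
Count: 1

1


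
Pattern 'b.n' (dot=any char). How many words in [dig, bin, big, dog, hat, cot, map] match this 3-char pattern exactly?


Pattern 'b.n' means: starts with 'b', any single char, ends with 'n'.
Checking each word (must be exactly 3 chars):
  'dig' (len=3): no
  'bin' (len=3): MATCH
  'big' (len=3): no
  'dog' (len=3): no
  'hat' (len=3): no
  'cot' (len=3): no
  'map' (len=3): no
Matching words: ['bin']
Total: 1

1


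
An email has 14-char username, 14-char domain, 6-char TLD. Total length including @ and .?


An email address has format: username@domain.tld
Username length: 14
'@' character: 1
Domain length: 14
'.' character: 1
TLD length: 6
Total = 14 + 1 + 14 + 1 + 6 = 36

36


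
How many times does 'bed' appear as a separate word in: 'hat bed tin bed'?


Scanning each word for exact match 'bed':
  Word 1: 'hat' -> no
  Word 2: 'bed' -> MATCH
  Word 3: 'tin' -> no
  Word 4: 'bed' -> MATCH
Total matches: 2

2


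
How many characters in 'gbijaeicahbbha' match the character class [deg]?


Character class [deg] matches any of: {d, e, g}
Scanning string 'gbijaeicahbbha' character by character:
  pos 0: 'g' -> MATCH
  pos 1: 'b' -> no
  pos 2: 'i' -> no
  pos 3: 'j' -> no
  pos 4: 'a' -> no
  pos 5: 'e' -> MATCH
  pos 6: 'i' -> no
  pos 7: 'c' -> no
  pos 8: 'a' -> no
  pos 9: 'h' -> no
  pos 10: 'b' -> no
  pos 11: 'b' -> no
  pos 12: 'h' -> no
  pos 13: 'a' -> no
Total matches: 2

2


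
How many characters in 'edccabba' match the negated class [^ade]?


Negated class [^ade] matches any char NOT in {a, d, e}
Scanning 'edccabba':
  pos 0: 'e' -> no (excluded)
  pos 1: 'd' -> no (excluded)
  pos 2: 'c' -> MATCH
  pos 3: 'c' -> MATCH
  pos 4: 'a' -> no (excluded)
  pos 5: 'b' -> MATCH
  pos 6: 'b' -> MATCH
  pos 7: 'a' -> no (excluded)
Total matches: 4

4


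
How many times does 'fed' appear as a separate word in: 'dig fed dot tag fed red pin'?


Scanning each word for exact match 'fed':
  Word 1: 'dig' -> no
  Word 2: 'fed' -> MATCH
  Word 3: 'dot' -> no
  Word 4: 'tag' -> no
  Word 5: 'fed' -> MATCH
  Word 6: 'red' -> no
  Word 7: 'pin' -> no
Total matches: 2

2


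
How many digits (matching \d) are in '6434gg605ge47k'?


\d matches any digit 0-9.
Scanning '6434gg605ge47k':
  pos 0: '6' -> DIGIT
  pos 1: '4' -> DIGIT
  pos 2: '3' -> DIGIT
  pos 3: '4' -> DIGIT
  pos 6: '6' -> DIGIT
  pos 7: '0' -> DIGIT
  pos 8: '5' -> DIGIT
  pos 11: '4' -> DIGIT
  pos 12: '7' -> DIGIT
Digits found: ['6', '4', '3', '4', '6', '0', '5', '4', '7']
Total: 9

9


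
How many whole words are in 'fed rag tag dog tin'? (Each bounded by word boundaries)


Word boundaries (\b) mark the start/end of each word.
Text: 'fed rag tag dog tin'
Splitting by whitespace:
  Word 1: 'fed'
  Word 2: 'rag'
  Word 3: 'tag'
  Word 4: 'dog'
  Word 5: 'tin'
Total whole words: 5

5


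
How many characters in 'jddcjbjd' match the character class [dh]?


Character class [dh] matches any of: {d, h}
Scanning string 'jddcjbjd' character by character:
  pos 0: 'j' -> no
  pos 1: 'd' -> MATCH
  pos 2: 'd' -> MATCH
  pos 3: 'c' -> no
  pos 4: 'j' -> no
  pos 5: 'b' -> no
  pos 6: 'j' -> no
  pos 7: 'd' -> MATCH
Total matches: 3

3


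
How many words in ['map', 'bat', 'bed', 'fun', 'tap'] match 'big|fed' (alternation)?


Alternation 'big|fed' matches either 'big' or 'fed'.
Checking each word:
  'map' -> no
  'bat' -> no
  'bed' -> no
  'fun' -> no
  'tap' -> no
Matches: []
Count: 0

0


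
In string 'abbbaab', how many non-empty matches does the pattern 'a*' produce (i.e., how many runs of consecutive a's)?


Pattern 'a*' matches zero or more a's. We want non-empty runs of consecutive a's.
String: 'abbbaab'
Walking through the string to find runs of a's:
  Run 1: positions 0-0 -> 'a'
  Run 2: positions 4-5 -> 'aa'
Non-empty runs found: ['a', 'aa']
Count: 2

2


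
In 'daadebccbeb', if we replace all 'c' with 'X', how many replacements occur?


re.sub('c', 'X', text) replaces every occurrence of 'c' with 'X'.
Text: 'daadebccbeb'
Scanning for 'c':
  pos 6: 'c' -> replacement #1
  pos 7: 'c' -> replacement #2
Total replacements: 2

2


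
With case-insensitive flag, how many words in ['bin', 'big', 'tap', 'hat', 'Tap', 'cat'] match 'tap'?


Case-insensitive matching: compare each word's lowercase form to 'tap'.
  'bin' -> lower='bin' -> no
  'big' -> lower='big' -> no
  'tap' -> lower='tap' -> MATCH
  'hat' -> lower='hat' -> no
  'Tap' -> lower='tap' -> MATCH
  'cat' -> lower='cat' -> no
Matches: ['tap', 'Tap']
Count: 2

2


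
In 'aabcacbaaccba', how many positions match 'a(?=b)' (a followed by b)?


Lookahead 'a(?=b)' matches 'a' only when followed by 'b'.
String: 'aabcacbaaccba'
Checking each position where char is 'a':
  pos 0: 'a' -> no (next='a')
  pos 1: 'a' -> MATCH (next='b')
  pos 4: 'a' -> no (next='c')
  pos 7: 'a' -> no (next='a')
  pos 8: 'a' -> no (next='c')
Matching positions: [1]
Count: 1

1


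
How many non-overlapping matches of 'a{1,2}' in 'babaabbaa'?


Pattern 'a{1,2}' matches between 1 and 2 consecutive a's (greedy).
String: 'babaabbaa'
Finding runs of a's and applying greedy matching:
  Run at pos 1: 'a' (length 1)
  Run at pos 3: 'aa' (length 2)
  Run at pos 7: 'aa' (length 2)
Matches: ['a', 'aa', 'aa']
Count: 3

3


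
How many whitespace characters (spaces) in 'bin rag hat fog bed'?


\s matches whitespace characters (spaces, tabs, etc.).
Text: 'bin rag hat fog bed'
This text has 5 words separated by spaces.
Number of spaces = number of words - 1 = 5 - 1 = 4

4


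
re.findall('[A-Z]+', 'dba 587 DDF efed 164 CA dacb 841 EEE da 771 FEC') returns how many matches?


Pattern '[A-Z]+' finds one or more uppercase letters.
Text: 'dba 587 DDF efed 164 CA dacb 841 EEE da 771 FEC'
Scanning for matches:
  Match 1: 'DDF'
  Match 2: 'CA'
  Match 3: 'EEE'
  Match 4: 'FEC'
Total matches: 4

4


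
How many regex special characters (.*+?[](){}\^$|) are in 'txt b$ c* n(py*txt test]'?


Regex special characters are: . * + ? [ ] ( ) { } \ ^ $ |
Scanning 'txt b$ c* n(py*txt test]':
  pos 5: '$' -> SPECIAL
  pos 8: '*' -> SPECIAL
  pos 11: '(' -> SPECIAL
  pos 14: '*' -> SPECIAL
  pos 23: ']' -> SPECIAL
Special chars found: ['$', '*', '(', '*', ']']
Total: 5

5


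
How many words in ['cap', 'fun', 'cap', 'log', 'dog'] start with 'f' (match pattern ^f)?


Pattern ^f anchors to start of word. Check which words begin with 'f':
  'cap' -> no
  'fun' -> MATCH (starts with 'f')
  'cap' -> no
  'log' -> no
  'dog' -> no
Matching words: ['fun']
Count: 1

1


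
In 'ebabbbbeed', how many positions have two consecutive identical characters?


Looking for consecutive identical characters in 'ebabbbbeed':
  pos 0-1: 'e' vs 'b' -> different
  pos 1-2: 'b' vs 'a' -> different
  pos 2-3: 'a' vs 'b' -> different
  pos 3-4: 'b' vs 'b' -> MATCH ('bb')
  pos 4-5: 'b' vs 'b' -> MATCH ('bb')
  pos 5-6: 'b' vs 'b' -> MATCH ('bb')
  pos 6-7: 'b' vs 'e' -> different
  pos 7-8: 'e' vs 'e' -> MATCH ('ee')
  pos 8-9: 'e' vs 'd' -> different
Consecutive identical pairs: ['bb', 'bb', 'bb', 'ee']
Count: 4

4


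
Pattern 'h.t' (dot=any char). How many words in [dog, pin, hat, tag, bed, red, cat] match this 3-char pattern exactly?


Pattern 'h.t' means: starts with 'h', any single char, ends with 't'.
Checking each word (must be exactly 3 chars):
  'dog' (len=3): no
  'pin' (len=3): no
  'hat' (len=3): MATCH
  'tag' (len=3): no
  'bed' (len=3): no
  'red' (len=3): no
  'cat' (len=3): no
Matching words: ['hat']
Total: 1

1


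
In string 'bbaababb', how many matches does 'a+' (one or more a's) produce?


Pattern 'a+' matches one or more consecutive a's.
String: 'bbaababb'
Scanning for runs of a:
  Match 1: 'aa' (length 2)
  Match 2: 'a' (length 1)
Total matches: 2

2


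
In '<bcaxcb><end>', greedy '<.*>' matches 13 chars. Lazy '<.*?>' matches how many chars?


Greedy '<.*>' tries to match as MUCH as possible.
Lazy '<.*?>' tries to match as LITTLE as possible.

String: '<bcaxcb><end>'
Greedy '<.*>' starts at first '<' and extends to the LAST '>': '<bcaxcb><end>' (13 chars)
Lazy '<.*?>' starts at first '<' and stops at the FIRST '>': '<bcaxcb>' (8 chars)

8


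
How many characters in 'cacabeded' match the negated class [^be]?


Negated class [^be] matches any char NOT in {b, e}
Scanning 'cacabeded':
  pos 0: 'c' -> MATCH
  pos 1: 'a' -> MATCH
  pos 2: 'c' -> MATCH
  pos 3: 'a' -> MATCH
  pos 4: 'b' -> no (excluded)
  pos 5: 'e' -> no (excluded)
  pos 6: 'd' -> MATCH
  pos 7: 'e' -> no (excluded)
  pos 8: 'd' -> MATCH
Total matches: 6

6


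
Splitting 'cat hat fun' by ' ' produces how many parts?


Splitting by ' ' breaks the string at each occurrence of the separator.
Text: 'cat hat fun'
Parts after split:
  Part 1: 'cat'
  Part 2: 'hat'
  Part 3: 'fun'
Total parts: 3

3


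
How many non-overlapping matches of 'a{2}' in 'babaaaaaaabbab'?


Pattern 'a{2}' matches exactly 2 consecutive a's (greedy, non-overlapping).
String: 'babaaaaaaabbab'
Scanning for runs of a's:
  Run at pos 1: 'a' (length 1) -> 0 match(es)
  Run at pos 3: 'aaaaaaa' (length 7) -> 3 match(es)
  Run at pos 12: 'a' (length 1) -> 0 match(es)
Matches found: ['aa', 'aa', 'aa']
Total: 3

3


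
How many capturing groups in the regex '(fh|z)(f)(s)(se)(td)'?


To count capturing groups, count each '(' that starts a group.
Pattern: '(fh|z)(f)(s)(se)(td)'
Walking through the pattern:
  Position 0: '(' -> group #1
  Position 6: '(' -> group #2
  Position 9: '(' -> group #3
  Position 12: '(' -> group #4
  Position 16: '(' -> group #5
Total capturing groups: 5

5


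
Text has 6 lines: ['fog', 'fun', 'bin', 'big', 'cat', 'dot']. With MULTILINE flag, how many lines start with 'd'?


With MULTILINE flag, ^ matches the start of each line.
Lines: ['fog', 'fun', 'bin', 'big', 'cat', 'dot']
Checking which lines start with 'd':
  Line 1: 'fog' -> no
  Line 2: 'fun' -> no
  Line 3: 'bin' -> no
  Line 4: 'big' -> no
  Line 5: 'cat' -> no
  Line 6: 'dot' -> MATCH
Matching lines: ['dot']
Count: 1

1


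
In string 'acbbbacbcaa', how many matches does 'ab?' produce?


Pattern 'ab?' matches 'a' optionally followed by 'b'.
String: 'acbbbacbcaa'
Scanning left to right for 'a' then checking next char:
  Match 1: 'a' (a not followed by b)
  Match 2: 'a' (a not followed by b)
  Match 3: 'a' (a not followed by b)
  Match 4: 'a' (a not followed by b)
Total matches: 4

4


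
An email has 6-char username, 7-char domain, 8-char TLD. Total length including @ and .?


An email address has format: username@domain.tld
Username length: 6
'@' character: 1
Domain length: 7
'.' character: 1
TLD length: 8
Total = 6 + 1 + 7 + 1 + 8 = 23

23


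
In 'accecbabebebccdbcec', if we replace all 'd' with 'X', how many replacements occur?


re.sub('d', 'X', text) replaces every occurrence of 'd' with 'X'.
Text: 'accecbabebebccdbcec'
Scanning for 'd':
  pos 14: 'd' -> replacement #1
Total replacements: 1

1


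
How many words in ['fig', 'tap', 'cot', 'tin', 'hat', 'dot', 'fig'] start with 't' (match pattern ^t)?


Pattern ^t anchors to start of word. Check which words begin with 't':
  'fig' -> no
  'tap' -> MATCH (starts with 't')
  'cot' -> no
  'tin' -> MATCH (starts with 't')
  'hat' -> no
  'dot' -> no
  'fig' -> no
Matching words: ['tap', 'tin']
Count: 2

2


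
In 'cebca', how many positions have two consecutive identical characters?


Looking for consecutive identical characters in 'cebca':
  pos 0-1: 'c' vs 'e' -> different
  pos 1-2: 'e' vs 'b' -> different
  pos 2-3: 'b' vs 'c' -> different
  pos 3-4: 'c' vs 'a' -> different
Consecutive identical pairs: []
Count: 0

0


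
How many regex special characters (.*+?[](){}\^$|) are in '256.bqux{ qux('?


Regex special characters are: . * + ? [ ] ( ) { } \ ^ $ |
Scanning '256.bqux{ qux(':
  pos 3: '.' -> SPECIAL
  pos 8: '{' -> SPECIAL
  pos 13: '(' -> SPECIAL
Special chars found: ['.', '{', '(']
Total: 3

3


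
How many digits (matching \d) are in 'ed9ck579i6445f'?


\d matches any digit 0-9.
Scanning 'ed9ck579i6445f':
  pos 2: '9' -> DIGIT
  pos 5: '5' -> DIGIT
  pos 6: '7' -> DIGIT
  pos 7: '9' -> DIGIT
  pos 9: '6' -> DIGIT
  pos 10: '4' -> DIGIT
  pos 11: '4' -> DIGIT
  pos 12: '5' -> DIGIT
Digits found: ['9', '5', '7', '9', '6', '4', '4', '5']
Total: 8

8


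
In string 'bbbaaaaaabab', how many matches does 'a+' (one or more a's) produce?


Pattern 'a+' matches one or more consecutive a's.
String: 'bbbaaaaaabab'
Scanning for runs of a:
  Match 1: 'aaaaaa' (length 6)
  Match 2: 'a' (length 1)
Total matches: 2

2


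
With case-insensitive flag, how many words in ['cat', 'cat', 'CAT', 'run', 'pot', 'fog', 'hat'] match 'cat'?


Case-insensitive matching: compare each word's lowercase form to 'cat'.
  'cat' -> lower='cat' -> MATCH
  'cat' -> lower='cat' -> MATCH
  'CAT' -> lower='cat' -> MATCH
  'run' -> lower='run' -> no
  'pot' -> lower='pot' -> no
  'fog' -> lower='fog' -> no
  'hat' -> lower='hat' -> no
Matches: ['cat', 'cat', 'CAT']
Count: 3

3


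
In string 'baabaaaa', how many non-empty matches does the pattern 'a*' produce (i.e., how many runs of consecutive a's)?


Pattern 'a*' matches zero or more a's. We want non-empty runs of consecutive a's.
String: 'baabaaaa'
Walking through the string to find runs of a's:
  Run 1: positions 1-2 -> 'aa'
  Run 2: positions 4-7 -> 'aaaa'
Non-empty runs found: ['aa', 'aaaa']
Count: 2

2


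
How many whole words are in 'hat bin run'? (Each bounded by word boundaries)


Word boundaries (\b) mark the start/end of each word.
Text: 'hat bin run'
Splitting by whitespace:
  Word 1: 'hat'
  Word 2: 'bin'
  Word 3: 'run'
Total whole words: 3

3


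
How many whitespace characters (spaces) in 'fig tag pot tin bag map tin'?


\s matches whitespace characters (spaces, tabs, etc.).
Text: 'fig tag pot tin bag map tin'
This text has 7 words separated by spaces.
Number of spaces = number of words - 1 = 7 - 1 = 6

6


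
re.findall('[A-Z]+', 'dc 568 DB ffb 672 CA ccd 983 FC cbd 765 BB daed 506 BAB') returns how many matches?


Pattern '[A-Z]+' finds one or more uppercase letters.
Text: 'dc 568 DB ffb 672 CA ccd 983 FC cbd 765 BB daed 506 BAB'
Scanning for matches:
  Match 1: 'DB'
  Match 2: 'CA'
  Match 3: 'FC'
  Match 4: 'BB'
  Match 5: 'BAB'
Total matches: 5

5


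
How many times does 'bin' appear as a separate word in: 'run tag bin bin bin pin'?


Scanning each word for exact match 'bin':
  Word 1: 'run' -> no
  Word 2: 'tag' -> no
  Word 3: 'bin' -> MATCH
  Word 4: 'bin' -> MATCH
  Word 5: 'bin' -> MATCH
  Word 6: 'pin' -> no
Total matches: 3

3


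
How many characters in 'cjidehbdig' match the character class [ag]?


Character class [ag] matches any of: {a, g}
Scanning string 'cjidehbdig' character by character:
  pos 0: 'c' -> no
  pos 1: 'j' -> no
  pos 2: 'i' -> no
  pos 3: 'd' -> no
  pos 4: 'e' -> no
  pos 5: 'h' -> no
  pos 6: 'b' -> no
  pos 7: 'd' -> no
  pos 8: 'i' -> no
  pos 9: 'g' -> MATCH
Total matches: 1

1


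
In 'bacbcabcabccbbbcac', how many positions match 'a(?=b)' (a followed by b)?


Lookahead 'a(?=b)' matches 'a' only when followed by 'b'.
String: 'bacbcabcabccbbbcac'
Checking each position where char is 'a':
  pos 1: 'a' -> no (next='c')
  pos 5: 'a' -> MATCH (next='b')
  pos 8: 'a' -> MATCH (next='b')
  pos 16: 'a' -> no (next='c')
Matching positions: [5, 8]
Count: 2

2


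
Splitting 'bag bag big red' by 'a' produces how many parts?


Splitting by 'a' breaks the string at each occurrence of the separator.
Text: 'bag bag big red'
Parts after split:
  Part 1: 'b'
  Part 2: 'g b'
  Part 3: 'g big red'
Total parts: 3

3
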